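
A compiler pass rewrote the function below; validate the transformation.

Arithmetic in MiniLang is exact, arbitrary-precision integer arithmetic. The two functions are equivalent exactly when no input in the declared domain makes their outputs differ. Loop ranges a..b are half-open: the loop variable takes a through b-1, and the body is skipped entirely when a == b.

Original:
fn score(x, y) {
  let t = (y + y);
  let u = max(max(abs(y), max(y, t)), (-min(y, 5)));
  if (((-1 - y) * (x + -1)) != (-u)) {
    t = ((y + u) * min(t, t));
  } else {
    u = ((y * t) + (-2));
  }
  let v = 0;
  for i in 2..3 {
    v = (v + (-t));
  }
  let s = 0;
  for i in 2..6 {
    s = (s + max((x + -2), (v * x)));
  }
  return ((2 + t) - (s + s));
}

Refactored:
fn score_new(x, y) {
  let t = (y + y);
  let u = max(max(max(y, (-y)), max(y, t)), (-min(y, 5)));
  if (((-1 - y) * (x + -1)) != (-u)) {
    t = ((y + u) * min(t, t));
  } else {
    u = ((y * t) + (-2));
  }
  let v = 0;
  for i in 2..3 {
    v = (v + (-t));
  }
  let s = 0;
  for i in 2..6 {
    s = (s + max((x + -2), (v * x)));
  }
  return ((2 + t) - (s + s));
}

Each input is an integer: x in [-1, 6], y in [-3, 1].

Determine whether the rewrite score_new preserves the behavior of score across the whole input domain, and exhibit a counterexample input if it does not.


This is a faithful refactor — min/max/abs usage differs, but the computed results match everywhere.
As a probe, take x=-1, y=-1: score runs t := -2 | u := 1 | (((-1 - y) * (x + -1)) != (-u)): true | t := 0 | v := 0 | iter i=2: | v := 0 | s := 0 | iter i=2: | s := 0 | iter i=3: | s := 0 | iter i=4: | s := 0 | iter i=5: | s := 0 | result 2; score_new runs t := -2 | u := 1 | (((-1 - y) * (x + -1)) != (-u)): true | t := 0 | v := 0 | iter i=2: | v := 0 | s := 0 | iter i=2: | s := 0 | iter i=3: | s := 0 | iter i=4: | s := 0 | iter i=5: | s := 0 | result 2; both end at 2.
Across all 40 domain points the two functions coincide.
verdict: equivalent


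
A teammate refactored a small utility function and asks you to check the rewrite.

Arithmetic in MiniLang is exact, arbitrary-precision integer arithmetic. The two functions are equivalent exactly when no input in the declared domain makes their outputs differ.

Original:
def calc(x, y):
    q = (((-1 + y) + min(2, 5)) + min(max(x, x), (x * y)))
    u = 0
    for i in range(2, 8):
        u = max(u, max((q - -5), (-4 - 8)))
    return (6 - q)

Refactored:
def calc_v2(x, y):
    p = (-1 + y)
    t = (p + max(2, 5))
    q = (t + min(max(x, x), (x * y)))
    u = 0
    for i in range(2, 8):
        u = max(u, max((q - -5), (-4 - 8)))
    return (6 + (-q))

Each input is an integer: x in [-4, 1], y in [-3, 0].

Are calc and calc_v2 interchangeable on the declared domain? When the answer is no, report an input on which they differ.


Input x=-4, y=-3: 12 from calc versus 9 from calc_v2.
verdict: not equivalent; witness: x=-4, y=-3


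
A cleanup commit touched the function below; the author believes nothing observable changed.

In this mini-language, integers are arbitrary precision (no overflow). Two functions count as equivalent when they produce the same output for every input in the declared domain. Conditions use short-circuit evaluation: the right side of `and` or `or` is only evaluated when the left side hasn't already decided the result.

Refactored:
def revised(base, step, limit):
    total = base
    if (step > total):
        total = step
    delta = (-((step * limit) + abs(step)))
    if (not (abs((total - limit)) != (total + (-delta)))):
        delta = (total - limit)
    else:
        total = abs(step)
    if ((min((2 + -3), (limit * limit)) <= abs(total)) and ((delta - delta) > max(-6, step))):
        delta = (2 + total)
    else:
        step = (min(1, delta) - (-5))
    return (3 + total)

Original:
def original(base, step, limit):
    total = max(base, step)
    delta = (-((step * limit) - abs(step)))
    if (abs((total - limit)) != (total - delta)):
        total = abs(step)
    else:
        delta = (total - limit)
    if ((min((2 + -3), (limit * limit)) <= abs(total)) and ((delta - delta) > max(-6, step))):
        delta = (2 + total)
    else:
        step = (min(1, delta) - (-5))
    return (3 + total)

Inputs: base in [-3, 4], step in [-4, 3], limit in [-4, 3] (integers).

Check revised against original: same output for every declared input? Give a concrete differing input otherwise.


Not equivalent: base=-3, step=-4, limit=-2 separates them (0 vs 7).
original: total := -3 | delta := -4 | (abs((total - limit)) != (total - delta)): false | delta := -1 | ((min((2 + -3), (limit * limit)) <= abs(total)) and ((delta - delta) > max(-6, step))): true | delta := -1 | result 0
revised: total := -3 | (step > total): false | delta := -12 | (not (abs((total - limit)) != (total + (-delta)))): false | total := 4 | ((min((2 + -3), (limit * limit)) <= abs(total)) and ((delta - delta) > max(-6, step))): true | delta := 6 | result 7
verdict: not equivalent; witness: base=-3, step=-4, limit=-2


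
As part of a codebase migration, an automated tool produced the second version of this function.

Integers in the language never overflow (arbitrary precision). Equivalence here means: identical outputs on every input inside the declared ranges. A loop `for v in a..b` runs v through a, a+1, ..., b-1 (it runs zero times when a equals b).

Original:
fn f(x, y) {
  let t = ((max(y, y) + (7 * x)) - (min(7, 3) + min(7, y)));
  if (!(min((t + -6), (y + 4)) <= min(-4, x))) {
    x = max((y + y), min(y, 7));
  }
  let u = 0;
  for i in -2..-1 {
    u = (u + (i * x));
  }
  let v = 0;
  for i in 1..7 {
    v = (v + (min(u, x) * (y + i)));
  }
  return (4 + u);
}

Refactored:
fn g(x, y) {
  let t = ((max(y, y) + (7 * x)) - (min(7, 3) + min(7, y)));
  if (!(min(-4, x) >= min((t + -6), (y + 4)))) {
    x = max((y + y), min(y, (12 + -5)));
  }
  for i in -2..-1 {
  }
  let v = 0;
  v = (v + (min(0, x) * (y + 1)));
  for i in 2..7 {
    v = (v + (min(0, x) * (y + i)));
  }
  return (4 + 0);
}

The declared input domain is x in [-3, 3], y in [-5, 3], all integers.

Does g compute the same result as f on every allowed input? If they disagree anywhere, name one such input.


On input x=-3, y=-5, f returns 10 while g returns 4.
verdict: not equivalent; witness: x=-3, y=-5


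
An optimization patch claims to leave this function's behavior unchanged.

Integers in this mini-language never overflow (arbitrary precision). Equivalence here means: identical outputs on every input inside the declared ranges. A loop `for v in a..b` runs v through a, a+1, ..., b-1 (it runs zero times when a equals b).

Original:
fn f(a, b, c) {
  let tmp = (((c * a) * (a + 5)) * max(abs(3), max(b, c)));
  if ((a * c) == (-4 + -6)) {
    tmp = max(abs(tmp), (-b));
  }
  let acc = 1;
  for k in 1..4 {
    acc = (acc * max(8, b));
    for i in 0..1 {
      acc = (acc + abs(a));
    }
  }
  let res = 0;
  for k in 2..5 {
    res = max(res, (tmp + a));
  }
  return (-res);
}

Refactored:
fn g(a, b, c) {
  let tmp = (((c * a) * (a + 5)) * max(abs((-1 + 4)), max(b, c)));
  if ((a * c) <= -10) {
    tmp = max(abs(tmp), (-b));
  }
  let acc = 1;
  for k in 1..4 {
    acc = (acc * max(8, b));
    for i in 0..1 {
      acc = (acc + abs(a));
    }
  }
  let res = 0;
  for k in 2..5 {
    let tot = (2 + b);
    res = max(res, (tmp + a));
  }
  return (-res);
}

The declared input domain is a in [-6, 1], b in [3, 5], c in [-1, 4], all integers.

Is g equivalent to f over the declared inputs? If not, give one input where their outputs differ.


Try a=-4, b=3, c=3.
f: tmp=-36, then ((a * c) == (-4 + -6)) is false, then acc=1, then (k=1), then acc=8, then (i=0), then acc=12, then (k=2), then acc=96, then (i=0), then acc=100, then (k=3), then acc=800, then (i=0), then acc=804, then res=0, then (k=2), then res=0, then (k=3), then res=0, then (k=4), then res=0, then returns 0
g: tmp=-36, then ((a * c) <= -10) is true, then tmp=36, then acc=1, then (k=1), then acc=8, then (i=0), then acc=12, then (k=2), then acc=96, then (i=0), then acc=100, then (k=3), then acc=800, then (i=0), then acc=804, then res=0, then (k=2), then tot=5, then res=32, then (k=3), then tot=5, then res=32, then (k=4), then tot=5, then res=32, then returns -32
0 and -32 differ, so these are not the same function on this domain.
verdict: not equivalent; witness: a=-4, b=3, c=3


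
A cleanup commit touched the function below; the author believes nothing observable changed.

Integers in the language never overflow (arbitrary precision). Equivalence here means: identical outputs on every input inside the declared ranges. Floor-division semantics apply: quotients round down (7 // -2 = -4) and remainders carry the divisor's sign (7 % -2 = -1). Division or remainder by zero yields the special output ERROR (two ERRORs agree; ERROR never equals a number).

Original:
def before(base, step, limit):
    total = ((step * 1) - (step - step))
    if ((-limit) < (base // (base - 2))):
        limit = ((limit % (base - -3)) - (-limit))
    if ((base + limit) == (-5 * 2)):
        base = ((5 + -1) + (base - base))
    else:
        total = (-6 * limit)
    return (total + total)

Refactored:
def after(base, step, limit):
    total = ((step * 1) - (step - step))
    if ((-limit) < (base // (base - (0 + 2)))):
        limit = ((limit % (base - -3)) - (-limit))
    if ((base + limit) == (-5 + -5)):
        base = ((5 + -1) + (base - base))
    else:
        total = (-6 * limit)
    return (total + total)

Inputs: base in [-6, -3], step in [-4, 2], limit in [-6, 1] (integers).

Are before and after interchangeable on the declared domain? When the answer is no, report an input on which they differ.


Comparing the listings, the differences include: constant usage differs; and arithmetic usage differs.
One worked example (base=-5, step=-2, limit=-3) — before: total becomes -2; next ((-limit) < (base // (base - 2))) evaluates to false; next ((base + limit) == (-5 * 2)) evaluates to false; next total becomes 18; next final value 36; after: total becomes -2; next ((-limit) < (base // (base - (0 + 2)))) evaluates to false; next ((base + limit) == (-5 + -5)) evaluates to false; next total becomes 18; next final value 36; agreement on 36.
An exhaustive pass over the 224 declared inputs shows identical outputs.
verdict: equivalent


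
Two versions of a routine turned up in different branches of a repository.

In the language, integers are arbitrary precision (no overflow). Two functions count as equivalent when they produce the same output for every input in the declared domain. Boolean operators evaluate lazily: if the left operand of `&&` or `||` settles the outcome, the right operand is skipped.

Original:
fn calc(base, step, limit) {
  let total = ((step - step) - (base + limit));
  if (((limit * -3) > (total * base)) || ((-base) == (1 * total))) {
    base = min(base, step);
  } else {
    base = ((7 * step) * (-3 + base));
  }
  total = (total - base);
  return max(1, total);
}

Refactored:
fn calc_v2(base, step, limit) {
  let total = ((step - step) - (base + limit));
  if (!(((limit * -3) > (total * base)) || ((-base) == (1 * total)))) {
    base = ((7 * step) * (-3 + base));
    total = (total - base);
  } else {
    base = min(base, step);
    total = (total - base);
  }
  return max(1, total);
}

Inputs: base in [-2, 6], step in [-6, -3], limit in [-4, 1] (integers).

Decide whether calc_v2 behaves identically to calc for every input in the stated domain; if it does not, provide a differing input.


The two are interchangeable: arithmetic usage differs, plus boolean connective usage differs, plus statement counts differ, and every declared input agrees.
Tracing base=3, step=-4, limit=-3: calc: total=0, then (((limit * -3) > (total * base)) || ((-base) == (1 * total))) is true, then base=-4, then total=4, then returns 4 | calc_v2: total=0, then (!(((limit * -3) > (total * base)) || ((-base) == (1 * total)))) is false, then base=-4, then total=4, then returns 4 — matching result 4.
Across all 216 domain points the two functions coincide.
verdict: equivalent


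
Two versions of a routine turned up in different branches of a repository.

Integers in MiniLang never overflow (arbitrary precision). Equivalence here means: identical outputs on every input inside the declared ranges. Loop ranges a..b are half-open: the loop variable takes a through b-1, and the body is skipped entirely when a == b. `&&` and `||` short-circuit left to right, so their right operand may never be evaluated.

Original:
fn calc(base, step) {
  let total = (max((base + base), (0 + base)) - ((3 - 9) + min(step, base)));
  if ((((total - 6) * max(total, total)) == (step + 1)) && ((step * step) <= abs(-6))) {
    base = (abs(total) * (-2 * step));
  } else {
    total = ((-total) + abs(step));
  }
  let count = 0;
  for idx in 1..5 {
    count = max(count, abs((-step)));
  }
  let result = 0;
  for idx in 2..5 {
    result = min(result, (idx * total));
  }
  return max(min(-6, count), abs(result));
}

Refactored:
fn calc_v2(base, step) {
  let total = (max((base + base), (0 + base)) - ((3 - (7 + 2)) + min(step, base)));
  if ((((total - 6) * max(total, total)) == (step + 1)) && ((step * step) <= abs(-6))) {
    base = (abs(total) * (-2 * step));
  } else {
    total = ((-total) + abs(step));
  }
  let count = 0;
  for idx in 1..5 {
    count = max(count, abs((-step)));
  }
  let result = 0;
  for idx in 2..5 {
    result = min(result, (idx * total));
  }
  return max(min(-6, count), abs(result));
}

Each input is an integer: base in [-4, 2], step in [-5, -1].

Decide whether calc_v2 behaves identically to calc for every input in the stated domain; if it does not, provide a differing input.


Behavior is preserved: although constant usage differs; arithmetic usage differs, the outputs never diverge.
As a probe, take base=-4, step=-5: calc runs total=7, then ((((total - 6) * max(total, total)) == (step + 1)) && ((step * step) <= abs(-6))) is false, then total=-2, then count=0, then (idx=1), then count=5, then (idx=2), then count=5, then (idx=3), then count=5, then (idx=4), then count=5, then result=0, then (idx=2), then result=-4, then (idx=3), then result=-6, then (idx=4), then result=-8, then returns 8; calc_v2 runs total=7, then ((((total - 6) * max(total, total)) == (step + 1)) && ((step * step) <= abs(-6))) is false, then total=-2, then count=0, then (idx=1), then count=5, then (idx=2), then count=5, then (idx=3), then count=5, then (idx=4), then count=5, then result=0, then (idx=2), then result=-4, then (idx=3), then result=-6, then (idx=4), then result=-8, then returns 8; both end at 8.
Every one of the 35 inputs gives matching results.
verdict: equivalent


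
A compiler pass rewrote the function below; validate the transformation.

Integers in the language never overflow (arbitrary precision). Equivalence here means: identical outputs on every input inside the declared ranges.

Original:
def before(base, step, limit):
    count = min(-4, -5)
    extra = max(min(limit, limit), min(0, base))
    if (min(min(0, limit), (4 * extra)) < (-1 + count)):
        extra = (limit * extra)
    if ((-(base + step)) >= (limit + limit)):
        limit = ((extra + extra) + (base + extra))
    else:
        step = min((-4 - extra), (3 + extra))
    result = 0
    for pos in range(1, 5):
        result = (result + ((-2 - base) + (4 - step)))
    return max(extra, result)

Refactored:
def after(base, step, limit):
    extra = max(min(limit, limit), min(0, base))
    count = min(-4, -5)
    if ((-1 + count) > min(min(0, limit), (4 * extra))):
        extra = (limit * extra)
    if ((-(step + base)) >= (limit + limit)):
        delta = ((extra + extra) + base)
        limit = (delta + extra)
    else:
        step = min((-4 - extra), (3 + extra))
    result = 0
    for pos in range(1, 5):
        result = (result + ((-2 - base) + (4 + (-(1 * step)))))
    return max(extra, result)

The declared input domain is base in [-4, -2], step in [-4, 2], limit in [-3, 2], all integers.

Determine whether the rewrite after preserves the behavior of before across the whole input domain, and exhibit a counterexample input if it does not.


Behavior is preserved: although arithmetic usage differs, constant usage differs, statement counts differ, comparison usage differs, local variable names differ, the outputs never diverge.
As a probe, take base=-4, step=-3, limit=-3: before runs count := -5 | extra := -3 | (min(min(0, limit), (4 * extra)) < (-1 + count)): true | extra := 9 | ((-(base + step)) >= (limit + limit)): true | limit := 23 | result := 0 | iter pos=1: | result := 9 | iter pos=2: | result := 18 | iter pos=3: | result := 27 | iter pos=4: | result := 36 | result 36; after runs extra := -3 | count := -5 | ((-1 + count) > min(min(0, limit), (4 * extra))): true | extra := 9 | ((-(step + base)) >= (limit + limit)): true | delta := 14 | limit := 23 | result := 0 | iter pos=1: | result := 9 | iter pos=2: | result := 18 | iter pos=3: | result := 27 | iter pos=4: | result := 36 | result 36; both end at 36.
Every one of the 126 inputs gives matching results.
verdict: equivalent


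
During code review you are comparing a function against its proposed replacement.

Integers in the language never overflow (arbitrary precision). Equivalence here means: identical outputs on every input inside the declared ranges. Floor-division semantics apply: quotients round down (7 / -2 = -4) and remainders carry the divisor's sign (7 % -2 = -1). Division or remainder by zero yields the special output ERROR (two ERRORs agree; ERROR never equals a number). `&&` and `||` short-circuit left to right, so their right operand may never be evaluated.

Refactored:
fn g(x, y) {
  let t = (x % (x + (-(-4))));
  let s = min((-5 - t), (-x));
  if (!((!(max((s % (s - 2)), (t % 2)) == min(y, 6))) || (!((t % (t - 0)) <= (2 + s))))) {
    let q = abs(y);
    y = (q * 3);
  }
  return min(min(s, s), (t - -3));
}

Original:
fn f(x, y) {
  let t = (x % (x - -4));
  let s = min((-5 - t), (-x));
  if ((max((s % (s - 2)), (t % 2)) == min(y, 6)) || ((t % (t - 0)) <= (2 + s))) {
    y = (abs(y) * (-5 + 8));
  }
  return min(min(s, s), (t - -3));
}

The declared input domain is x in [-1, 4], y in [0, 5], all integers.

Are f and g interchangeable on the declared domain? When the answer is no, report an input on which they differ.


Not equivalent: x=0, y=0 separates them (-5 vs ERROR).
f: t becomes 0; next s becomes -5; next ((max((s % (s - 2)), (t % 2)) == min(y, 6)) || ((t % (t - 0)) <= (2 + s))) evaluates to true; next y becomes 0; next final value -5
g: t becomes 0; next s becomes -5; next hits division by zero so the output is ERROR
verdict: not equivalent; witness: x=0, y=0


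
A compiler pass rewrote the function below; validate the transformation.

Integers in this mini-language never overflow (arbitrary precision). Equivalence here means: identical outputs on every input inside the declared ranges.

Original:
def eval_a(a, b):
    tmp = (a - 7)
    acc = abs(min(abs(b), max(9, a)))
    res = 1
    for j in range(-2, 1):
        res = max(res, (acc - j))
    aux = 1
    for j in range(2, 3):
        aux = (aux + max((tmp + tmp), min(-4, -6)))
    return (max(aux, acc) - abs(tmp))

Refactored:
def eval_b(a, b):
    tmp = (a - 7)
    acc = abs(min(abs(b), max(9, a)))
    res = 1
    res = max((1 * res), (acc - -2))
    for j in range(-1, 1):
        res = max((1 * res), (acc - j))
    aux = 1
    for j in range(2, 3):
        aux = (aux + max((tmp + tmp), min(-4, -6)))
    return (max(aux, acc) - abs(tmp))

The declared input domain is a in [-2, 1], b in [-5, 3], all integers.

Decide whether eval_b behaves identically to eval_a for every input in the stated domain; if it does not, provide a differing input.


Although constant usage differs, and loop structure differs, and arithmetic usage differs, and min/max/abs usage differs, and statement counts differ, 36/36 inputs agree.
verdict: equivalent


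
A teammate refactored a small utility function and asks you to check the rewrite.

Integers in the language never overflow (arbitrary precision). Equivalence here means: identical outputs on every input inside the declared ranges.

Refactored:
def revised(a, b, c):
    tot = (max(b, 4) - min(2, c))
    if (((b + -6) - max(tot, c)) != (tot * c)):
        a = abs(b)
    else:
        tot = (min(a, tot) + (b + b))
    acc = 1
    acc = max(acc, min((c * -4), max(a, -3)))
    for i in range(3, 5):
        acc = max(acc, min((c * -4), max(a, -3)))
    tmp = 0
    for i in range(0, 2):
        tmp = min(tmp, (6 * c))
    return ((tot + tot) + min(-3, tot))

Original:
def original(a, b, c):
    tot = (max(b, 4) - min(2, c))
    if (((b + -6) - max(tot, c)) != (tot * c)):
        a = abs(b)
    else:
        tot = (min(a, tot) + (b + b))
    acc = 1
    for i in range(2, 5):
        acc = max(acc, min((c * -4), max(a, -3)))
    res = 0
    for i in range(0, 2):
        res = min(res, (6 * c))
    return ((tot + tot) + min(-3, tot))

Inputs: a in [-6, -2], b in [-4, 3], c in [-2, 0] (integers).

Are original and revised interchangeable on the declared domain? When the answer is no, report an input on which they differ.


This is a faithful refactor — min/max/abs usage differs, plus loop structure differs, plus arithmetic usage differs, plus local variable names differ, plus statement counts differ, plus constant usage differs, but the computed results match everywhere.
As a probe, take a=-3, b=3, c=-1: original runs tot = 5; (((b + -6) - max(tot, c)) != (tot * c)) -> true; a = 3; acc = 1; [i=2]; acc = 3; [i=3]; acc = 3; [i=4]; acc = 3; res = 0; [i=0]; res = -6; [i=1]; res = -6; return 7; revised runs tot = 5; (((b + -6) - max(tot, c)) != (tot * c)) -> true; a = 3; acc = 1; acc = 3; [i=3]; acc = 3; [i=4]; acc = 3; tmp = 0; [i=0]; tmp = -6; [i=1]; tmp = -6; return 7; both end at 7.
Sweeping the whole domain (120 inputs) finds no disagreement.
verdict: equivalent


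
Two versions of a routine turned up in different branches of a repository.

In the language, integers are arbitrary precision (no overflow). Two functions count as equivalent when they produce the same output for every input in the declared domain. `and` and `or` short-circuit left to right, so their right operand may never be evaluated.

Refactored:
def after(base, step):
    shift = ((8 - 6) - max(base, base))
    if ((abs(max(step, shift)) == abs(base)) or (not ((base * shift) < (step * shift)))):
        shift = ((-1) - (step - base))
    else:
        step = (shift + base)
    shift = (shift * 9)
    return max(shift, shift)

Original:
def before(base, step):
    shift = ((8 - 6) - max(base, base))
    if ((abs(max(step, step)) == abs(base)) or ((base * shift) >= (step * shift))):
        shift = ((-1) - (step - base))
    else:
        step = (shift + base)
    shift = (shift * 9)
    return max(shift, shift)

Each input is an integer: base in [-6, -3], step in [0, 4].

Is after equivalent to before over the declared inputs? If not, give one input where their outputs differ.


The rewrite breaks on base=-4, step=4, where the results are -81 and 54.
before: shift=6, then ((abs(max(step, step)) == abs(base)) or ((base * shift) >= (step * shift))) is true, then shift=-9, then shift=-81, then returns -81
after: shift=6, then ((abs(max(step, shift)) == abs(base)) or (not ((base * shift) < (step * shift)))) is false, then step=2, then shift=54, then returns 54
verdict: not equivalent; witness: base=-4, step=4


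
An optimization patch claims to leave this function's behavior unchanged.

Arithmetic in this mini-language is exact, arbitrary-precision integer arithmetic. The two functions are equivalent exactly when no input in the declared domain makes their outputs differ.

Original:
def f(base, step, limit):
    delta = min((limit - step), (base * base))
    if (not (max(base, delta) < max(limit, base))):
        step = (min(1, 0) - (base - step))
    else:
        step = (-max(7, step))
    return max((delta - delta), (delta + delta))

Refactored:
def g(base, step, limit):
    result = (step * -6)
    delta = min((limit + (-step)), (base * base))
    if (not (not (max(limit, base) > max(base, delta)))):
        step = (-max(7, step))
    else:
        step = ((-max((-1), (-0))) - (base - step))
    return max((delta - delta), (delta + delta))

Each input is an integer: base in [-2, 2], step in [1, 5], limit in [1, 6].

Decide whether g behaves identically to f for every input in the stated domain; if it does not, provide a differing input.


Behavior is preserved: although boolean connective usage differs, plus statement counts differ, plus arithmetic usage differs, plus comparison usage differs, plus constant usage differs, plus local variable names differ, plus min/max/abs usage differs, the outputs never diverge.
As a probe, take base=0, step=5, limit=5: f runs delta becomes 0; next (not (max(base, delta) < max(limit, base))) evaluates to false; next step becomes -7; next final value 0; g runs result becomes -30; next delta becomes 0; next (not (not (max(limit, base) > max(base, delta)))) evaluates to true; next step becomes -7; next final value 0; both end at 0.
Sweeping the whole domain (150 inputs) finds no disagreement.
verdict: equivalent


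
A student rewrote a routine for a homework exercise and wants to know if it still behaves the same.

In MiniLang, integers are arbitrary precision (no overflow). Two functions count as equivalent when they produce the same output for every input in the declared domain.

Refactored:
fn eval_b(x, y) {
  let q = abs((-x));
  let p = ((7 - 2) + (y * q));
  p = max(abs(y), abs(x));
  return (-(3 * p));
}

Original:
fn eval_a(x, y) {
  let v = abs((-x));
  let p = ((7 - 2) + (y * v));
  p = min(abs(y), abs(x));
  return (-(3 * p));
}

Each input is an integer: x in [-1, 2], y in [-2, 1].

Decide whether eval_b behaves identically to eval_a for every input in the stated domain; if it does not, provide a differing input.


There is a counterexample at x=-1, y=-2: -3 on one side, -6 on the other.
eval_a: v=1, then p=3, then p=1, then returns -3
eval_b: q=1, then p=3, then p=2, then returns -6
verdict: not equivalent; witness: x=-1, y=-2


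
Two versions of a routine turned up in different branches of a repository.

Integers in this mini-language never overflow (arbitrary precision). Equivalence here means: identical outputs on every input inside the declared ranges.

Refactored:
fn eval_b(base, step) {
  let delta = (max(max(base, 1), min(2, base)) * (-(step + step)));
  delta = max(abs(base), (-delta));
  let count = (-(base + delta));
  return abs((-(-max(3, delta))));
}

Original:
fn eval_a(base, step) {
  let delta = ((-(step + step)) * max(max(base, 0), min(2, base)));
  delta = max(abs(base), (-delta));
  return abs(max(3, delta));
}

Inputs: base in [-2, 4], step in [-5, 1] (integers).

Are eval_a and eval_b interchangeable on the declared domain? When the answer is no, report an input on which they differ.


Whatever the rewrite altered, no input in the stated domain can expose a difference.
As a probe, take base=2, step=-4: eval_a runs delta = 16; delta = 2; return 3; eval_b runs delta = 16; delta = 2; count = -4; return 3; both end at 3.
Every one of the 49 inputs gives matching results.
verdict: equivalent


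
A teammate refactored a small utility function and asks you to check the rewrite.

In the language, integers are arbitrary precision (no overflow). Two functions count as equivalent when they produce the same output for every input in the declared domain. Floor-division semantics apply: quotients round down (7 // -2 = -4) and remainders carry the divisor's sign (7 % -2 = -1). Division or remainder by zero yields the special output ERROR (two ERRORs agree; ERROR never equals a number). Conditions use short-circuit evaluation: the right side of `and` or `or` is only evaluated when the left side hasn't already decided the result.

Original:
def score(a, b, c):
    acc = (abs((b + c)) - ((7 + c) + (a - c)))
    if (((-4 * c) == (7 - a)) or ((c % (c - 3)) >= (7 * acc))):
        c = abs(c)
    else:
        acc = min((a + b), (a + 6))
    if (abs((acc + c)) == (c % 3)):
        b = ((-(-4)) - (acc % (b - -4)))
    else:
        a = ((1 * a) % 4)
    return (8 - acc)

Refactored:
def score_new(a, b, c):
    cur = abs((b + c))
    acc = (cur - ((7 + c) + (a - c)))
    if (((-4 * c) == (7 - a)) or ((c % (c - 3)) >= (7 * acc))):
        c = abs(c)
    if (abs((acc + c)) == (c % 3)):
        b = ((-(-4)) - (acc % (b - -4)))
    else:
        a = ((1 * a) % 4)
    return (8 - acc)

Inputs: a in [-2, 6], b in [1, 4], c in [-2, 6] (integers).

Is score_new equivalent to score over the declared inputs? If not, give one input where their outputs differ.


Consider the input a=-2, b=1, c=5.
score: acc=1, then (((-4 * c) == (7 - a)) or ((c % (c - 3)) >= (7 * acc))) is false, then acc=-1, then (abs((acc + c)) == (c % 3)) is false, then a=2, then returns 9
score_new: cur=6, then acc=1, then (((-4 * c) == (7 - a)) or ((c % (c - 3)) >= (7 * acc))) is false, then (abs((acc + c)) == (c % 3)) is false, then a=2, then returns 7
9 vs 7 — the two versions disagree here.
verdict: not equivalent; witness: a=-2, b=1, c=5


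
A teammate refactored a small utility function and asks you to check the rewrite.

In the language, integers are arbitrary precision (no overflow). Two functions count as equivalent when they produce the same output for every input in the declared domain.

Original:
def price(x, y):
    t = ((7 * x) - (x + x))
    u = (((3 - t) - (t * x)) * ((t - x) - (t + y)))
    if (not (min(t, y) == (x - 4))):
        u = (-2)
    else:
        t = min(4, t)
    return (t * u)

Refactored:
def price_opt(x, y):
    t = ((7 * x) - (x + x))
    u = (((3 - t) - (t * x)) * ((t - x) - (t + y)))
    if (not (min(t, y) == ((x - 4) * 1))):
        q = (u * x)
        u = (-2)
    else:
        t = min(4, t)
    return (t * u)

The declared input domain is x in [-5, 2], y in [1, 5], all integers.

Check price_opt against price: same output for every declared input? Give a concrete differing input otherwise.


Among the additions is an assignment to `q` whose value nothing reads, and its value is discarded.
Spot check at x=-4, y=3 — price: t becomes -20; next u becomes -57; next (not (min(t, y) == (x - 4))) evaluates to true; next u becomes -2; next final value 40. price_opt: t becomes -20; next u becomes -57; next (not (min(t, y) == ((x - 4) * 1))) evaluates to true; next q becomes 228; next u becomes -2; next final value 40. Both give 40.
Checked all 40 inputs in the declared domain: the outputs agree on every one.
verdict: equivalent


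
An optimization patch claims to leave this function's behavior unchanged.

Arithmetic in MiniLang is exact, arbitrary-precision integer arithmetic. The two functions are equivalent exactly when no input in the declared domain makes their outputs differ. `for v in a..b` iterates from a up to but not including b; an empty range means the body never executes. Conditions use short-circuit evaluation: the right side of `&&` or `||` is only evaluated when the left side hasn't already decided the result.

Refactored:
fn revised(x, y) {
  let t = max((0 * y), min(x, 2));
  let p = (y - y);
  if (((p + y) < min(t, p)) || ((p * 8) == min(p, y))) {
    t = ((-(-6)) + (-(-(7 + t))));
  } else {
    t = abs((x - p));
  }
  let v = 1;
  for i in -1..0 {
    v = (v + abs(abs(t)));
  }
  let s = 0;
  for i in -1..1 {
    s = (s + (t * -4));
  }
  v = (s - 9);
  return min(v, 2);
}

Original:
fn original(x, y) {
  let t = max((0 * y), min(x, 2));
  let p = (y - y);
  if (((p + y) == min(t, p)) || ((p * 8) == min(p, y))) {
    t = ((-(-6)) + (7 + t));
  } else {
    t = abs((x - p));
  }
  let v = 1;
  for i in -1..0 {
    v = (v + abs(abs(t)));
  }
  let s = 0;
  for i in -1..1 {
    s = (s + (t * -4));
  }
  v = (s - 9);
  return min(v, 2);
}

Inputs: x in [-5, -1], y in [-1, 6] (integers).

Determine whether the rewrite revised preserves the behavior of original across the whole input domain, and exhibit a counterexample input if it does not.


Evaluate both at x=-5, y=-1.
original: t := 0 | p := 0 | (((p + y) == min(t, p)) || ((p * 8) == min(p, y))): false | t := 5 | v := 1 | iter i=-1: | v := 6 | s := 0 | iter i=-1: | s := -20 | iter i=0: | s := -40 | v := -49 | result -49
revised: t := 0 | p := 0 | (((p + y) < min(t, p)) || ((p * 8) == min(p, y))): true | t := 13 | v := 1 | iter i=-1: | v := 14 | s := 0 | iter i=-1: | s := -52 | iter i=0: | s := -104 | v := -113 | result -113
-49 against -113: the behavior changed.
verdict: not equivalent; witness: x=-5, y=-1


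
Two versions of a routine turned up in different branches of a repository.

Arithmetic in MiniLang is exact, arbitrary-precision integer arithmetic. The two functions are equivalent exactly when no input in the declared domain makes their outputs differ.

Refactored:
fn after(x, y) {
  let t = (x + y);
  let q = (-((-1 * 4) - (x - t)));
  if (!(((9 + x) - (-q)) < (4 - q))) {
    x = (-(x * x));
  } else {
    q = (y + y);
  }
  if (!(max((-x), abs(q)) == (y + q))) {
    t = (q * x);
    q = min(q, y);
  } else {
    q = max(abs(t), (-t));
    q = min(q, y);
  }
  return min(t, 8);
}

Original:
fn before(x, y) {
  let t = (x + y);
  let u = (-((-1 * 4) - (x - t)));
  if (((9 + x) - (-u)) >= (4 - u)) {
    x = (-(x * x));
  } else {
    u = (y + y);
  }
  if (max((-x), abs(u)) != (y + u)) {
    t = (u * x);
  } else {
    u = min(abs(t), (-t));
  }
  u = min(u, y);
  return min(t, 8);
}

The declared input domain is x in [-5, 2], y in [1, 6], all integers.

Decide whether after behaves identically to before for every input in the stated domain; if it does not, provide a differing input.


Equivalent. The edit looks behavioral (`min(abs(t), (-t))` became `max(abs(t), (-t))`), but over these ranges it never changes the outcome.
Across all 48 domain points the two functions coincide.
As a probe, take x=-5, y=4: before runs t := -1 | u := 0 | (((9 + x) - (-u)) >= (4 - u)): true | x := -25 | (max((-x), abs(u)) != (y + u)): true | t := 0 | u := 0 | result 0; after runs t := -1 | q := 0 | (!(((9 + x) - (-q)) < (4 - q))): true | x := -25 | (!(max((-x), abs(q)) == (y + q))): true | t := 0 | q := 0 | result 0; both end at 0.
verdict: equivalent


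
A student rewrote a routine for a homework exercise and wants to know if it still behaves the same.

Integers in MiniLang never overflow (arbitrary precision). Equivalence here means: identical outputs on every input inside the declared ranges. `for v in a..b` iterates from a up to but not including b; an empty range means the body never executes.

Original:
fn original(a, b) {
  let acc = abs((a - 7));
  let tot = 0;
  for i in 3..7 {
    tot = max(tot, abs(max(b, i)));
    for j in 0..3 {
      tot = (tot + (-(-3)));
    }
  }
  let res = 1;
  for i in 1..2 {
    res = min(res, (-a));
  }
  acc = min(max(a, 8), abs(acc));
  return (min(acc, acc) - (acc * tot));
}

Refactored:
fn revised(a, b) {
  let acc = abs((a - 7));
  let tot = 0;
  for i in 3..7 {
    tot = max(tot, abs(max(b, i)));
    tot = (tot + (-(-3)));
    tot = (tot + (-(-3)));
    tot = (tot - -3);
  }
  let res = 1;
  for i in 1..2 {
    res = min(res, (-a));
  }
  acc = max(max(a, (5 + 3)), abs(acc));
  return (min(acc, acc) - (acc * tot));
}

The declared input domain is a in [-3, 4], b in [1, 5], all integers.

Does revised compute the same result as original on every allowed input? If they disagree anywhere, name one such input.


Try a=-3, b=1.
original: acc becomes 10; next tot becomes 0; next at i=3:; next tot becomes 3; next at j=0:; next tot becomes 6; next at j=1:; next tot becomes 9; next at j=2:; next tot becomes 12; next at i=4:; next tot becomes 12; next at j=0:; next tot becomes 15; next at j=1:; next tot becomes 18; next at j=2:; next tot becomes 21; next at i=5:; next tot becomes 21; next at j=0:; next tot becomes 24; next at j=1:; next tot becomes 27; next at j=2:; next tot becomes 30; next at i=6:; next tot becomes 30; next at j=0:; next tot becomes 33; next at j=1:; next tot becomes 36; next at j=2:; next tot becomes 39; next res becomes 1; next at i=1:; next res becomes 1; next acc becomes 8; next final value -304
revised: acc becomes 10; next tot becomes 0; next at i=3:; next tot becomes 3; next tot becomes 6; next tot becomes 9; next tot becomes 12; next at i=4:; next tot becomes 12; next tot becomes 15; next tot becomes 18; next tot becomes 21; next at i=5:; next tot becomes 21; next tot becomes 24; next tot becomes 27; next tot becomes 30; next at i=6:; next tot becomes 30; next tot becomes 33; next tot becomes 36; next tot becomes 39; next res becomes 1; next at i=1:; next res becomes 1; next acc becomes 10; next final value -380
-304 and -380 differ, so these are not the same function on this domain.
verdict: not equivalent; witness: a=-3, b=1


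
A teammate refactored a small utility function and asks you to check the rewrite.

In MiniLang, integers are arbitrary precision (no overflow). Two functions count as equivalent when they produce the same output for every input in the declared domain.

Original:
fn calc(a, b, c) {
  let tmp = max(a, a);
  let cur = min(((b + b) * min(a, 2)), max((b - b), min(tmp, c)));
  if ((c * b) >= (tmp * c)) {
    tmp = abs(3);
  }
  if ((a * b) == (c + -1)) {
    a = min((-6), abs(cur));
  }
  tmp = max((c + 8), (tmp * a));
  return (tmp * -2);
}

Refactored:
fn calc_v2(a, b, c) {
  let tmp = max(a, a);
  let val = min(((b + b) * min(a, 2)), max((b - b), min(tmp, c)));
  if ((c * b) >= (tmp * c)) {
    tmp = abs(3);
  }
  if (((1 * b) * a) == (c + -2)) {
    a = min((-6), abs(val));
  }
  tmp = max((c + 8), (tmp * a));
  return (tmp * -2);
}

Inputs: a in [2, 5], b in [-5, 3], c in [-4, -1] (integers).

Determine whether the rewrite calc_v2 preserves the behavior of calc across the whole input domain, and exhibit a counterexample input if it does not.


These are not equivalent — on a=2, b=-3, c=-4 the outputs split (-12 vs -8).
calc: tmp := 2 | cur := -12 | ((c * b) >= (tmp * c)): true | tmp := 3 | ((a * b) == (c + -1)): false | tmp := 6 | result -12
calc_v2: tmp := 2 | val := -12 | ((c * b) >= (tmp * c)): true | tmp := 3 | (((1 * b) * a) == (c + -2)): true | a := -6 | tmp := 4 | result -8
verdict: not equivalent; witness: a=2, b=-3, c=-4


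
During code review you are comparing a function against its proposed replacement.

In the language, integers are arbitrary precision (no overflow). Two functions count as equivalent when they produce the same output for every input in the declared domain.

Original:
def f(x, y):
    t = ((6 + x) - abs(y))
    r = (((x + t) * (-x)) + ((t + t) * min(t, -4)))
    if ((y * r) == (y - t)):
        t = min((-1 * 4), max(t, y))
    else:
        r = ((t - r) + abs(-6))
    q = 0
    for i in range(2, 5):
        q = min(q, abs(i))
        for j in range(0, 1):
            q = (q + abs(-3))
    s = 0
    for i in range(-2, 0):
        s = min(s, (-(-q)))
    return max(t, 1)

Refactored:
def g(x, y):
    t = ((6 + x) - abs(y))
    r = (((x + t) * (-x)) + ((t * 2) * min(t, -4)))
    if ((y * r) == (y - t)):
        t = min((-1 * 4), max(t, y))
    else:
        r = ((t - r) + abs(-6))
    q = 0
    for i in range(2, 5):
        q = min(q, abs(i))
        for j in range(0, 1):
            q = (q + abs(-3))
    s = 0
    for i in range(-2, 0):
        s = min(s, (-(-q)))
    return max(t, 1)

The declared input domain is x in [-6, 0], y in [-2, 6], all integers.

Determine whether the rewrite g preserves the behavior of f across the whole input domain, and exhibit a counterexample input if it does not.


The two versions differ — the changes include arithmetic usage differs, plus constant usage differs.
Spot check at x=0, y=-1 — f: t = 5; r = -40; ((y * r) == (y - t)) -> false; r = 51; q = 0; [i=2]; q = 0; [j=0]; q = 3; [i=3]; q = 3; [j=0]; q = 6; [i=4]; q = 4; [j=0]; q = 7; s = 0; [i=-2]; s = 0; [i=-1]; s = 0; return 5. g: t = 5; r = -40; ((y * r) == (y - t)) -> false; r = 51; q = 0; [i=2]; q = 0; [j=0]; q = 3; [i=3]; q = 3; [j=0]; q = 6; [i=4]; q = 4; [j=0]; q = 7; s = 0; [i=-2]; s = 0; [i=-1]; s = 0; return 5. Both give 5.
Sweeping the whole domain (63 inputs) finds no disagreement.
verdict: equivalent


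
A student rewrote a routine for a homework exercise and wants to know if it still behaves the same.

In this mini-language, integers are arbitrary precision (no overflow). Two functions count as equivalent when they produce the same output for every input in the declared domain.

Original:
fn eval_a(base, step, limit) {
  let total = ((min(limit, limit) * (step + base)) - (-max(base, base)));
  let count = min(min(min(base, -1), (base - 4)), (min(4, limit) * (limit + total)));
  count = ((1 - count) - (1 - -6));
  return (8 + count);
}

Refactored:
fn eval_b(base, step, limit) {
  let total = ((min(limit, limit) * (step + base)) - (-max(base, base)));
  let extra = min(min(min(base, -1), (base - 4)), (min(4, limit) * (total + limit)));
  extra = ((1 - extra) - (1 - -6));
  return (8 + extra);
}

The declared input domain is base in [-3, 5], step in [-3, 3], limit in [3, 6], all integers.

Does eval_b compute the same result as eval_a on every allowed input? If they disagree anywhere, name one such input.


This is a faithful refactor — local variable names differ, but the computed results match everywhere.
As a probe, take base=-1, step=1, limit=5: eval_a runs total = -1; count = -5; count = -1; return 7; eval_b runs total = -1; extra = -5; extra = -1; return 7; both end at 7.
An exhaustive pass over the 252 declared inputs shows identical outputs.
verdict: equivalent
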